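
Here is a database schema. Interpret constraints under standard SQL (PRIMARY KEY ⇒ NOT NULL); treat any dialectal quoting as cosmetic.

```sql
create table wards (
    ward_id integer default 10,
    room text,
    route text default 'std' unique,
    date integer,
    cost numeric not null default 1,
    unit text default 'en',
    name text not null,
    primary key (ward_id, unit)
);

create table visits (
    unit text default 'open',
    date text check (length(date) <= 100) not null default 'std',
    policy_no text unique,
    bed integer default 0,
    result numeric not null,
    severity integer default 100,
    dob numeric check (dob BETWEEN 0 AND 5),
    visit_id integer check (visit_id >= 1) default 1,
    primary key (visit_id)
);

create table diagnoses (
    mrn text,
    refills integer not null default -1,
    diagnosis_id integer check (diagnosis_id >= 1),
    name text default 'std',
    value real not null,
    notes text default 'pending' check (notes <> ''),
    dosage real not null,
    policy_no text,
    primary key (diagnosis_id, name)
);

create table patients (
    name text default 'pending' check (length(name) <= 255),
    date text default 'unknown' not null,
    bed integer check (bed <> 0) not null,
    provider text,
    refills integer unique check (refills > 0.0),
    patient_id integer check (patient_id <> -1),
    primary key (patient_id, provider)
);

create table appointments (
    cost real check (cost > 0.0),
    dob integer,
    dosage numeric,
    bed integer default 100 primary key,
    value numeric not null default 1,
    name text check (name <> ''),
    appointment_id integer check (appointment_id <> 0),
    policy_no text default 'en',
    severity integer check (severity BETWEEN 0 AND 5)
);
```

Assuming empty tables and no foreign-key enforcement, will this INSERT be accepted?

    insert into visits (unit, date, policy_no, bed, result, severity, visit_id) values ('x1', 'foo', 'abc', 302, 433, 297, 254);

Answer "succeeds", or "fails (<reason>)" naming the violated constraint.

NOT NULL columns: date is supplied; result is supplied; visit_id is supplied.
CHECK constraints: 'foo' satisfies (length(date) <= 100); 254 satisfies (visit_id >= 1).
No constraint is violated.

succeeds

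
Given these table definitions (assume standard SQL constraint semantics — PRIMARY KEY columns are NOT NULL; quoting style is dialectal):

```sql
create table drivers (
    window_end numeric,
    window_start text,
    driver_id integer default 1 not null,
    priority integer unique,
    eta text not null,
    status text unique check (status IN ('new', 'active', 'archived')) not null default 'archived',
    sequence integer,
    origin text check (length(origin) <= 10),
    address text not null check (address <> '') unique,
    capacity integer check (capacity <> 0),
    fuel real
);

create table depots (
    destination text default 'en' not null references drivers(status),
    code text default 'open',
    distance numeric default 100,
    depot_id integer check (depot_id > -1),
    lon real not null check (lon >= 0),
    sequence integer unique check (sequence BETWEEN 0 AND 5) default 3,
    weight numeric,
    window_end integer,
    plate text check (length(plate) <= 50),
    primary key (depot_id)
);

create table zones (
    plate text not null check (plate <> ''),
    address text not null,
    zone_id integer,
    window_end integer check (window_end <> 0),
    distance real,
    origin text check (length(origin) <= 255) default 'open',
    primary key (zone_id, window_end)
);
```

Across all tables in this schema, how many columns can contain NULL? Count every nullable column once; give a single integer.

15

drivers: 7 nullable (window_end, window_start, priority, sequence, origin, capacity, fuel — PK none and explicit NOT NULL columns excluded).
depots: 6 nullable (code, distance, sequence, weight, window_end, plate — PK (depot_id) and explicit NOT NULL columns excluded).
zones: 2 nullable (distance, origin — PK (zone_id, window_end) and explicit NOT NULL columns excluded).
Total: 7 + 6 + 2 = 15.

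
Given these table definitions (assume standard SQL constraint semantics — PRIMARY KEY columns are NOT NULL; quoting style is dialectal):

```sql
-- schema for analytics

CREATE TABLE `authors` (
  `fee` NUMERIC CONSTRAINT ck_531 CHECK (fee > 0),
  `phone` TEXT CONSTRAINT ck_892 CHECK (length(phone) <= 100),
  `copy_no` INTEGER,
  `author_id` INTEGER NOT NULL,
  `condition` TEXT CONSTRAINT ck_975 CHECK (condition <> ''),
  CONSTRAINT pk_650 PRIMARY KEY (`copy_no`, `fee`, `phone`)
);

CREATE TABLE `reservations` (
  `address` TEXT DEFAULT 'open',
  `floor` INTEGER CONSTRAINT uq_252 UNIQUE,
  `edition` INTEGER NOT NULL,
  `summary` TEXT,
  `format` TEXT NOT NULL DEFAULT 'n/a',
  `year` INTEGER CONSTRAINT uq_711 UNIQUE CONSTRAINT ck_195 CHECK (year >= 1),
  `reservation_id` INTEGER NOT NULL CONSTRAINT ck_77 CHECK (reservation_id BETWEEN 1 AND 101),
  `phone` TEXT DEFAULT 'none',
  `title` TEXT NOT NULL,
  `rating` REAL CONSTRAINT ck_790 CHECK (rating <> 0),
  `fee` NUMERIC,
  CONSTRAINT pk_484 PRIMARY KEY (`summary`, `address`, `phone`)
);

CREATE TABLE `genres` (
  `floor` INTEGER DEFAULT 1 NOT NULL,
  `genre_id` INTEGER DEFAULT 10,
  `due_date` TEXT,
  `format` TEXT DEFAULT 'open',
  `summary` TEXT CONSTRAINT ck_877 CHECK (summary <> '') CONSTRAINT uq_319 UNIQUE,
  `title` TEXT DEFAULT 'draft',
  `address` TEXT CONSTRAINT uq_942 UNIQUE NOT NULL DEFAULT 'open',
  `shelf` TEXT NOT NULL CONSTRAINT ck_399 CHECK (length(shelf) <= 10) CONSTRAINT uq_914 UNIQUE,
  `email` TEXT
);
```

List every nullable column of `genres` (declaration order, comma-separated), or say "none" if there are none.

- floor: declared NOT NULL → not nullable.
- genre_id: DEFAULT only fills an omitted column; an explicit NULL is still allowed → nullable.
- due_date: no NOT NULL constraint applies → nullable.
- format: DEFAULT only fills an omitted column; an explicit NULL is still allowed → nullable.
- summary: CHECK does not forbid NULL (a CHECK constraint passes when its expression is NULL) → nullable.
- title: DEFAULT only fills an omitted column; an explicit NULL is still allowed → nullable.
- address: declared NOT NULL → not nullable.
- shelf: declared NOT NULL → not nullable.
- email: no NOT NULL constraint applies → nullable.

genre_id, due_date, format, summary, title, email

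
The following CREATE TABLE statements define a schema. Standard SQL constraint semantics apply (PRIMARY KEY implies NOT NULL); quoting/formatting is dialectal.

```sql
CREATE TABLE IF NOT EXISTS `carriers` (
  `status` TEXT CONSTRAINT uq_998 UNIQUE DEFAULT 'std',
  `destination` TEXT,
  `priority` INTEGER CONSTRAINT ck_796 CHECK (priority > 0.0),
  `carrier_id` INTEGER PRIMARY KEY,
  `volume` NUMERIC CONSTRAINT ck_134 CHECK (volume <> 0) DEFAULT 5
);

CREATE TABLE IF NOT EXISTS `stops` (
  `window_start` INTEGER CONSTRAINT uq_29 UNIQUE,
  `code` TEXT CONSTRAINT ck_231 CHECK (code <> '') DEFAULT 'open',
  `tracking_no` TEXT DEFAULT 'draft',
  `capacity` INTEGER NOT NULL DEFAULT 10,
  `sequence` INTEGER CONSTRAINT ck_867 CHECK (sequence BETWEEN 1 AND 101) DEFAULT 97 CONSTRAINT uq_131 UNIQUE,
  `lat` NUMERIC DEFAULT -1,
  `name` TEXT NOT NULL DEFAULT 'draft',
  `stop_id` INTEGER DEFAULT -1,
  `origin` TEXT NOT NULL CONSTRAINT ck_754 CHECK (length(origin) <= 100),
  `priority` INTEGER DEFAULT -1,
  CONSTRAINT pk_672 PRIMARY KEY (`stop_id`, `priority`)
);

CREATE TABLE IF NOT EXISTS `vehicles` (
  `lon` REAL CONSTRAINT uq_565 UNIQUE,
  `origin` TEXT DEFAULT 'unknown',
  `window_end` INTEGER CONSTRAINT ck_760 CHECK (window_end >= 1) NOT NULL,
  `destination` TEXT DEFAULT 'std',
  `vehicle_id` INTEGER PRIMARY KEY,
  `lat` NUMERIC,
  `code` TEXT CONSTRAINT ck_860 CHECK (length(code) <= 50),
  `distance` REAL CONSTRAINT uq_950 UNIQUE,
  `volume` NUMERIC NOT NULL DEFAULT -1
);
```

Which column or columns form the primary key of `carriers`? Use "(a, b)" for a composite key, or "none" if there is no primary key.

carrier_id is declared PRIMARY KEY inline on the column.

carrier_id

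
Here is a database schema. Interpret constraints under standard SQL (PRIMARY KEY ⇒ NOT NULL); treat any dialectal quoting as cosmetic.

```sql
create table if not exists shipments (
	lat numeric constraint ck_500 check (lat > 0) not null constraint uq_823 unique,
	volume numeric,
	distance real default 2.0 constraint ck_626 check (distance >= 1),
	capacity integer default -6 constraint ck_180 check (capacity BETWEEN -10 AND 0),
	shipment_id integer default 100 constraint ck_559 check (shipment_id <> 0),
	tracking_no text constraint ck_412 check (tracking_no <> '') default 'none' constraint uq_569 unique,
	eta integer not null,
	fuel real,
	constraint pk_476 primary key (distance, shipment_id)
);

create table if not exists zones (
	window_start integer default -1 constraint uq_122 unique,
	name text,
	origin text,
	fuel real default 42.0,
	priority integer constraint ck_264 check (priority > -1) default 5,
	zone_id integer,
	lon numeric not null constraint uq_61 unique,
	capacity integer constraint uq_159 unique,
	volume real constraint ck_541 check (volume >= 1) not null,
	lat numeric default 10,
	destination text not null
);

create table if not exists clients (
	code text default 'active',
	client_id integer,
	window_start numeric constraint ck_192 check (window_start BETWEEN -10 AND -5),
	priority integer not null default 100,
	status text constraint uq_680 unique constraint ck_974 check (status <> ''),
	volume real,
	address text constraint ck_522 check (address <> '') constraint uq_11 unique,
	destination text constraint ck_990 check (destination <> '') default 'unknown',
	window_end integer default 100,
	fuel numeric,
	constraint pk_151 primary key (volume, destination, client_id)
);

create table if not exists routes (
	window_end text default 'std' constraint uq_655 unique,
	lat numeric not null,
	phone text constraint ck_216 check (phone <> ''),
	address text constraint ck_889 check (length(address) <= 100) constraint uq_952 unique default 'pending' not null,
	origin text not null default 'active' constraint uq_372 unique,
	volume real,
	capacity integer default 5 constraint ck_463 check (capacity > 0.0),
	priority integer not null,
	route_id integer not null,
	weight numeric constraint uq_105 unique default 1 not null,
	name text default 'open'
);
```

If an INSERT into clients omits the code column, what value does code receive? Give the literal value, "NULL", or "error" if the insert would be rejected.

'active'

code has an explicit DEFAULT 'active'.
When the column is omitted from an INSERT, that default is used.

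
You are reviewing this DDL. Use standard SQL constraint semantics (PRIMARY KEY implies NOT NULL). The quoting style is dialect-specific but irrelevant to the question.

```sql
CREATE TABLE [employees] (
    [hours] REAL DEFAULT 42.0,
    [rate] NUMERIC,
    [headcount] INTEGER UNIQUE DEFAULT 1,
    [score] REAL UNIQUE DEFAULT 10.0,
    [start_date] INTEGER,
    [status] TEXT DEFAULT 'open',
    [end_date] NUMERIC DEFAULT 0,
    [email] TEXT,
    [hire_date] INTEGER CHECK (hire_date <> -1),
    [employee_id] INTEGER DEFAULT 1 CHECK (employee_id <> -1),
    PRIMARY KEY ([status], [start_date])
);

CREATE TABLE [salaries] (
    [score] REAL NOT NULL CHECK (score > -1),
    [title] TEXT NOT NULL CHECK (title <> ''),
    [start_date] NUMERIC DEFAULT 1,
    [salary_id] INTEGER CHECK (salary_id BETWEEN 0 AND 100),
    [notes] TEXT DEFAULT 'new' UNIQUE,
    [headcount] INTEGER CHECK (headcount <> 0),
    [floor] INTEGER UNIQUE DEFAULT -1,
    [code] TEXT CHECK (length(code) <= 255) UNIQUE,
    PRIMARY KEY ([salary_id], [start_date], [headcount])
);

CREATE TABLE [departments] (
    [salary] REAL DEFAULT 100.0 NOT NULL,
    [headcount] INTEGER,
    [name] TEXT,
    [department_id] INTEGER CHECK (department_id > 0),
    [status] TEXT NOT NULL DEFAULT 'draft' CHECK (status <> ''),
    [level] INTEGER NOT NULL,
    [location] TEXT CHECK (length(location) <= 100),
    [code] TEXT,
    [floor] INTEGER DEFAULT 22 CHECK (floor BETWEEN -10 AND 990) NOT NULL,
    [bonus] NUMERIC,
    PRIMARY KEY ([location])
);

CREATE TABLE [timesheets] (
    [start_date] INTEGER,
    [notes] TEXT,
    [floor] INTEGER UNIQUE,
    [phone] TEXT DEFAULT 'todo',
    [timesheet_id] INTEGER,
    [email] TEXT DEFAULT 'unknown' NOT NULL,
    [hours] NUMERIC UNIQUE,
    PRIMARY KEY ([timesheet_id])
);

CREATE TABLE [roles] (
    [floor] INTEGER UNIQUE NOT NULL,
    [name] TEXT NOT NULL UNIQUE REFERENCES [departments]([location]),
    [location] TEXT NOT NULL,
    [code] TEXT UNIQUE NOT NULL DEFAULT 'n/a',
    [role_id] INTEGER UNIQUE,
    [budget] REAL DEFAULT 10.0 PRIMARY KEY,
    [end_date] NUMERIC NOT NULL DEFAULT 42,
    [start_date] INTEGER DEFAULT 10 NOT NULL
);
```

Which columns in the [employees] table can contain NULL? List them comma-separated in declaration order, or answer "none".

hours, rate, headcount, score, end_date, email, hire_date, employee_id

- hours: DEFAULT only fills an omitted column; an explicit NULL is still allowed → nullable.
- rate: no NOT NULL constraint applies → nullable.
- headcount: UNIQUE does not imply NOT NULL → nullable.
- score: UNIQUE does not imply NOT NULL → nullable.
- start_date: part of the PRIMARY KEY, which implies NOT NULL → not nullable.
- status: part of the PRIMARY KEY, which implies NOT NULL → not nullable.
- end_date: DEFAULT only fills an omitted column; an explicit NULL is still allowed → nullable.
- email: no NOT NULL constraint applies → nullable.
- hire_date: CHECK does not forbid NULL (a CHECK constraint passes when its expression is NULL) → nullable.
- employee_id: CHECK does not forbid NULL (a CHECK constraint passes when its expression is NULL) → nullable.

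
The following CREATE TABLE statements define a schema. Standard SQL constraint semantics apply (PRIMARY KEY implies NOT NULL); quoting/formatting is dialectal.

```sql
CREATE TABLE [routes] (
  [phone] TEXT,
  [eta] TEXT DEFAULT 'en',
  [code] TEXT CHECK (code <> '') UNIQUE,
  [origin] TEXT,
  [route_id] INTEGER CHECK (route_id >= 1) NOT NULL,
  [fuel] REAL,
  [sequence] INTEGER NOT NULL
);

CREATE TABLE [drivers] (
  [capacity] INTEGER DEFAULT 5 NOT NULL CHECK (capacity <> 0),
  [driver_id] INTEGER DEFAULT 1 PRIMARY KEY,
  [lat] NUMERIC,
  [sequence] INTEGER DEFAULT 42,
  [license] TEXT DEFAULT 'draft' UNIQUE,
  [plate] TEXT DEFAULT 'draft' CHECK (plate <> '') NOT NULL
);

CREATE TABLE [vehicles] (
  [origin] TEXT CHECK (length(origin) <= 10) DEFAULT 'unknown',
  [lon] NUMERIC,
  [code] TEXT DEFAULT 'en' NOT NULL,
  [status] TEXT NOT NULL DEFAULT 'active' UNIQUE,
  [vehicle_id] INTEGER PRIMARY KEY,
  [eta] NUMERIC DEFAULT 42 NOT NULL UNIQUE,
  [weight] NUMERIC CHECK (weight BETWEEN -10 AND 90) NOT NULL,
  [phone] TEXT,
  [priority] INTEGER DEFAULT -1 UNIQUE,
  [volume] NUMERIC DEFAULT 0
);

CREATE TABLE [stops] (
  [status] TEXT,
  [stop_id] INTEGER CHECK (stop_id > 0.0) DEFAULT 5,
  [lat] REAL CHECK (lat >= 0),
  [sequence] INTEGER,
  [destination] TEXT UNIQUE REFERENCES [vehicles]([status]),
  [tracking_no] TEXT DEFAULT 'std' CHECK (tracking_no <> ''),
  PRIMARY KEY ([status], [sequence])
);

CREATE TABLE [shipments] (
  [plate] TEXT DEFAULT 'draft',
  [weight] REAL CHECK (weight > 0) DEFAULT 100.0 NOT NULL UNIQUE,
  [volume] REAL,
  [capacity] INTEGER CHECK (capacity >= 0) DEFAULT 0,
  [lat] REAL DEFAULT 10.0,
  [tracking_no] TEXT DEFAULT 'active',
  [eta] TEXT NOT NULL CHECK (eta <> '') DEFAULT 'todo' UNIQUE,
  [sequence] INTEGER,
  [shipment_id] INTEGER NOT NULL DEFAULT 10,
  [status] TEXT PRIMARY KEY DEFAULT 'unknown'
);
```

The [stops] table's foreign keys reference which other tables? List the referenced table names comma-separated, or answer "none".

vehicles

- destination REFERENCES vehicles(status).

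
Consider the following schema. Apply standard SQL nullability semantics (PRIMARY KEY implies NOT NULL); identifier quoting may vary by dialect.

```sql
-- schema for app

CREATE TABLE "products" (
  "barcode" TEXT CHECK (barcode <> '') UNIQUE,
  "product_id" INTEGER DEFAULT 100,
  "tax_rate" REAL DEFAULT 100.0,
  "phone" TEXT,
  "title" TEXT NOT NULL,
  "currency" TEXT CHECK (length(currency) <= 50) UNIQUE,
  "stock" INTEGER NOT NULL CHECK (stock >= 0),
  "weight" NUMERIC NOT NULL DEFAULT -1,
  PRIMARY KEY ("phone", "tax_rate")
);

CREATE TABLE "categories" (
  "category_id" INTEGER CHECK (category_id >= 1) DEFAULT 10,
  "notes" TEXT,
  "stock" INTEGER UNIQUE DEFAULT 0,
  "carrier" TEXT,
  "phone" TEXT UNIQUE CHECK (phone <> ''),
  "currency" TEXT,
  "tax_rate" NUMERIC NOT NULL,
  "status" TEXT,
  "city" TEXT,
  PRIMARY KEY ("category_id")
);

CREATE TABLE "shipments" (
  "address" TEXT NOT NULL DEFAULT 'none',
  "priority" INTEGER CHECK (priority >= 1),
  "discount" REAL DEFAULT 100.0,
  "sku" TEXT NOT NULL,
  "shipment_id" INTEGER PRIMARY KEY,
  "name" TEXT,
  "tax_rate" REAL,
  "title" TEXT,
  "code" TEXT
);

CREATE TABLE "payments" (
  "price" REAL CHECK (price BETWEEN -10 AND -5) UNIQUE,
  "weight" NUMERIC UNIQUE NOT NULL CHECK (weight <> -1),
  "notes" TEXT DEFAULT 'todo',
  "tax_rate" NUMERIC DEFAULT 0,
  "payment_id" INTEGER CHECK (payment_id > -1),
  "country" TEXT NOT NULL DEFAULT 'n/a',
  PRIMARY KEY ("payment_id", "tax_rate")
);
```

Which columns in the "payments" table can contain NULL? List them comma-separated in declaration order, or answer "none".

price, notes

- price: CHECK does not forbid NULL (a CHECK constraint passes when its expression is NULL) → nullable.
- weight: declared NOT NULL → not nullable.
- notes: DEFAULT only fills an omitted column; an explicit NULL is still allowed → nullable.
- tax_rate: part of the PRIMARY KEY, which implies NOT NULL → not nullable.
- payment_id: part of the PRIMARY KEY, which implies NOT NULL → not nullable.
- country: declared NOT NULL → not nullable.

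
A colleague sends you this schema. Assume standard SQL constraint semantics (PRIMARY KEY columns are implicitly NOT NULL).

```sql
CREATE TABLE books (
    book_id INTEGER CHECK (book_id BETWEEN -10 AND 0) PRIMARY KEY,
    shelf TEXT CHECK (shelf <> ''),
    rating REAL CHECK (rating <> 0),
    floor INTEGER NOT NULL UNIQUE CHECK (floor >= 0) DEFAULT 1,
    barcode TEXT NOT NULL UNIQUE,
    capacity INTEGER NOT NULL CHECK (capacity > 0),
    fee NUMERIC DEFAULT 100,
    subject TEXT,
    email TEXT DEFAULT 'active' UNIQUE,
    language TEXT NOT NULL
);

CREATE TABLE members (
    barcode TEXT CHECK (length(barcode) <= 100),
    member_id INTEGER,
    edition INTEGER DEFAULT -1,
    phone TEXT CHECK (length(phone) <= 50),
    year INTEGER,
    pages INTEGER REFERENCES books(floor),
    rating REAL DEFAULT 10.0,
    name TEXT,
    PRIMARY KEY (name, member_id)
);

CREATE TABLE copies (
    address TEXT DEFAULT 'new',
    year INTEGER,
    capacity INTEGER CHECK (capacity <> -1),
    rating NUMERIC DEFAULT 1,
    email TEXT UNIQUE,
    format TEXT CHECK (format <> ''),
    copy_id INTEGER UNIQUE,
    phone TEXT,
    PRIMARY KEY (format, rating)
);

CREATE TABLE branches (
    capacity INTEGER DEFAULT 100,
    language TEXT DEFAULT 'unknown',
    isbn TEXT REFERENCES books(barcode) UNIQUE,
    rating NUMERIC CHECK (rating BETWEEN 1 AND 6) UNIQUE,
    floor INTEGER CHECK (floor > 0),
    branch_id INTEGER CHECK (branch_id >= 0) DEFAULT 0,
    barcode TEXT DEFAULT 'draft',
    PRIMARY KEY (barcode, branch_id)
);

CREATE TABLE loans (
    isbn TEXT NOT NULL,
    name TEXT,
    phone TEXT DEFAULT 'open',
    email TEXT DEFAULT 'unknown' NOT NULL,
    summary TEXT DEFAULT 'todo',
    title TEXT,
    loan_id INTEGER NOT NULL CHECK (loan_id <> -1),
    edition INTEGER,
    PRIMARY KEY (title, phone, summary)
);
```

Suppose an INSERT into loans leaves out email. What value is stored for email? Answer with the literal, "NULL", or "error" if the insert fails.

'unknown'

email has an explicit DEFAULT 'unknown'.
When the column is omitted from an INSERT, that default is used.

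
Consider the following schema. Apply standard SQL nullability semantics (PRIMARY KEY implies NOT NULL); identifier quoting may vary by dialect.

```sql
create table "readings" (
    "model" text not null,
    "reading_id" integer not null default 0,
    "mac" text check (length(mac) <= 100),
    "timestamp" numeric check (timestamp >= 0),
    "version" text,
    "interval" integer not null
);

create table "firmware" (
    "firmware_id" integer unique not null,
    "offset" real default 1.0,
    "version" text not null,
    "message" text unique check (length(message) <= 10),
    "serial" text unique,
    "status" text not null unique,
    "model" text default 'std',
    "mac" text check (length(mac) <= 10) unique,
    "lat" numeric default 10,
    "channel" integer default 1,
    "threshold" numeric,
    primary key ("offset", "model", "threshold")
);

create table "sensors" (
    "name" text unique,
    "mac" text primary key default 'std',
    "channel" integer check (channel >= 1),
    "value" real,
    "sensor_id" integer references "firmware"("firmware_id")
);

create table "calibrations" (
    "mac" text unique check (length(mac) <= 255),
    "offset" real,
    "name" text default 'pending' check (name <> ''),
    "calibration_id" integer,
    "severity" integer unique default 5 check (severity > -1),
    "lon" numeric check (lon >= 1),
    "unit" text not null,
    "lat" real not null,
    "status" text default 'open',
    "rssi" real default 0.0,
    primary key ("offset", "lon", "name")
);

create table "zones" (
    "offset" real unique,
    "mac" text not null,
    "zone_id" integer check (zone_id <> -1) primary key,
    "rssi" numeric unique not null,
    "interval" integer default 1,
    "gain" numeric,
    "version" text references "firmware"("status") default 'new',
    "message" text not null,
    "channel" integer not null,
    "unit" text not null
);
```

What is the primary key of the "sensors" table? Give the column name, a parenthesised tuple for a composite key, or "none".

mac

mac is declared PRIMARY KEY inline on the column.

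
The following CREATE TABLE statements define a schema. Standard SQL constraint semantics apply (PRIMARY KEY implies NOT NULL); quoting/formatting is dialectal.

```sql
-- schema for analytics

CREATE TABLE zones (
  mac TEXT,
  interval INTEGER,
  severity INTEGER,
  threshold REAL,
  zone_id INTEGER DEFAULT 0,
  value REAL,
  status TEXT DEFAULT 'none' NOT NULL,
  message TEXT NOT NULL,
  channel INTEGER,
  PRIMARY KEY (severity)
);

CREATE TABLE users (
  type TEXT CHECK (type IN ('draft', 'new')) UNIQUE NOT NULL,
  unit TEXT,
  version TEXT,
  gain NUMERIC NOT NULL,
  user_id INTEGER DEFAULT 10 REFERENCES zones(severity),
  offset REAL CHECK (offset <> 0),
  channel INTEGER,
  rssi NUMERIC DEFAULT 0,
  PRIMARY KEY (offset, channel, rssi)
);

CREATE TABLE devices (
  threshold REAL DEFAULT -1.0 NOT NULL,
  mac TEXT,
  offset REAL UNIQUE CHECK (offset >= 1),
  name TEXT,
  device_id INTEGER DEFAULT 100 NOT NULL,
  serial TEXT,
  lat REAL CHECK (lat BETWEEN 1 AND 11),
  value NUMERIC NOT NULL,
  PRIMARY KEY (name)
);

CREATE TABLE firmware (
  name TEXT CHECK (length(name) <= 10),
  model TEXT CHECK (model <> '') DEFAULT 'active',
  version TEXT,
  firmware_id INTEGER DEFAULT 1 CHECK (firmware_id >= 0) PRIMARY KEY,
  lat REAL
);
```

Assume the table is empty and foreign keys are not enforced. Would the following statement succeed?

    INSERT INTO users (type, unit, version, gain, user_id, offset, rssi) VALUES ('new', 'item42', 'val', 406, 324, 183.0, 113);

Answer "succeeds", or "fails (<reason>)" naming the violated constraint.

fails (NOT NULL on channel)

channel is omitted from the column list and has no DEFAULT, so it would receive NULL.
But channel is part of the PRIMARY KEY (implied NOT NULL).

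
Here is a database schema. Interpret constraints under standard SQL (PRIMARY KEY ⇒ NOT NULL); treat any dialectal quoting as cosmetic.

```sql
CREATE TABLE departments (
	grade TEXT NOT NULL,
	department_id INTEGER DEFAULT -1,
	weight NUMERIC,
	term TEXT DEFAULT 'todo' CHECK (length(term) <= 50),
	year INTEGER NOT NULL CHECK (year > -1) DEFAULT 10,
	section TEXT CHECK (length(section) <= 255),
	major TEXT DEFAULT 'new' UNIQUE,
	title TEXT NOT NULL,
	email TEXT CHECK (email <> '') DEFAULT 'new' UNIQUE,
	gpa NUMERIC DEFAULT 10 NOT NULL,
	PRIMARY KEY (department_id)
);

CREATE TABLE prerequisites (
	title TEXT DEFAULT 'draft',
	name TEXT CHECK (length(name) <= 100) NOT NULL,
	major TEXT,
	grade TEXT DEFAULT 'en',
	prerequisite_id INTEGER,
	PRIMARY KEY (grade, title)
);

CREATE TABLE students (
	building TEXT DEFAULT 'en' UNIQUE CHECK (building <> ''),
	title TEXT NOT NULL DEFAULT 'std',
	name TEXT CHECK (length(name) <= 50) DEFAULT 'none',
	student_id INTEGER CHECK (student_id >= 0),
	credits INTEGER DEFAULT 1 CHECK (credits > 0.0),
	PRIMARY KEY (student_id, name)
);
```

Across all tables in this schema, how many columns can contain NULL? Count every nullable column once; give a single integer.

departments: 5 nullable (weight, term, section, major, email — PK (department_id) and explicit NOT NULL columns excluded).
prerequisites: 2 nullable (major, prerequisite_id — PK (grade, title) and explicit NOT NULL columns excluded).
students: 2 nullable (building, credits — PK (student_id, name) and explicit NOT NULL columns excluded).
Total: 5 + 2 + 2 = 9.

9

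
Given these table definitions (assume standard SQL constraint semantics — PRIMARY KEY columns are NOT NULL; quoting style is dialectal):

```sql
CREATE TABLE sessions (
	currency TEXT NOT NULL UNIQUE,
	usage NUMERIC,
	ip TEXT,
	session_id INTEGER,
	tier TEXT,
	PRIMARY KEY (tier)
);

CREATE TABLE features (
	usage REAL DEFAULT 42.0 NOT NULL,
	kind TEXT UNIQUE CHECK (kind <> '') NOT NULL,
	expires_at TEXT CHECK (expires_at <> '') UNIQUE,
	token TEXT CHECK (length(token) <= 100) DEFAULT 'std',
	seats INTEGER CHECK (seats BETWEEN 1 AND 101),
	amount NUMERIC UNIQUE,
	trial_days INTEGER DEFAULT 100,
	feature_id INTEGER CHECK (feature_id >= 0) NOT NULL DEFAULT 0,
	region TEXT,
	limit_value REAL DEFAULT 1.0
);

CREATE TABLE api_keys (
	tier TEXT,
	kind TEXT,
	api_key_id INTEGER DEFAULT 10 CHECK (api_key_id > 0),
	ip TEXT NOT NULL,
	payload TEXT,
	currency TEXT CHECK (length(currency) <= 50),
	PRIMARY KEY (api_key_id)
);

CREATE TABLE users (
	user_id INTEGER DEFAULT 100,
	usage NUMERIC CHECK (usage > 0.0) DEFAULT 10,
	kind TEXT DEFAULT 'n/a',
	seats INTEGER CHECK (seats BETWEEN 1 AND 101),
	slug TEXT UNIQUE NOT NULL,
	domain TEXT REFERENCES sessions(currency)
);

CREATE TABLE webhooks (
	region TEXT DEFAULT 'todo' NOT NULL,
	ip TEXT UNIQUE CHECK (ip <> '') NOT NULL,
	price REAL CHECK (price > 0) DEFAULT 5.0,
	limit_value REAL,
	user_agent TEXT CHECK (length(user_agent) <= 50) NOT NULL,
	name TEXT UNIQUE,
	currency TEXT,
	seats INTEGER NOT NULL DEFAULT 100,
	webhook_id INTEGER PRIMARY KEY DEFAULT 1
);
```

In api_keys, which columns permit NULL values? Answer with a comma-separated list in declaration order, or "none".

- tier: no NOT NULL constraint applies → nullable.
- kind: no NOT NULL constraint applies → nullable.
- api_key_id: part of the PRIMARY KEY, which implies NOT NULL → not nullable.
- ip: declared NOT NULL → not nullable.
- payload: no NOT NULL constraint applies → nullable.
- currency: CHECK does not forbid NULL (a CHECK constraint passes when its expression is NULL) → nullable.

tier, kind, payload, currency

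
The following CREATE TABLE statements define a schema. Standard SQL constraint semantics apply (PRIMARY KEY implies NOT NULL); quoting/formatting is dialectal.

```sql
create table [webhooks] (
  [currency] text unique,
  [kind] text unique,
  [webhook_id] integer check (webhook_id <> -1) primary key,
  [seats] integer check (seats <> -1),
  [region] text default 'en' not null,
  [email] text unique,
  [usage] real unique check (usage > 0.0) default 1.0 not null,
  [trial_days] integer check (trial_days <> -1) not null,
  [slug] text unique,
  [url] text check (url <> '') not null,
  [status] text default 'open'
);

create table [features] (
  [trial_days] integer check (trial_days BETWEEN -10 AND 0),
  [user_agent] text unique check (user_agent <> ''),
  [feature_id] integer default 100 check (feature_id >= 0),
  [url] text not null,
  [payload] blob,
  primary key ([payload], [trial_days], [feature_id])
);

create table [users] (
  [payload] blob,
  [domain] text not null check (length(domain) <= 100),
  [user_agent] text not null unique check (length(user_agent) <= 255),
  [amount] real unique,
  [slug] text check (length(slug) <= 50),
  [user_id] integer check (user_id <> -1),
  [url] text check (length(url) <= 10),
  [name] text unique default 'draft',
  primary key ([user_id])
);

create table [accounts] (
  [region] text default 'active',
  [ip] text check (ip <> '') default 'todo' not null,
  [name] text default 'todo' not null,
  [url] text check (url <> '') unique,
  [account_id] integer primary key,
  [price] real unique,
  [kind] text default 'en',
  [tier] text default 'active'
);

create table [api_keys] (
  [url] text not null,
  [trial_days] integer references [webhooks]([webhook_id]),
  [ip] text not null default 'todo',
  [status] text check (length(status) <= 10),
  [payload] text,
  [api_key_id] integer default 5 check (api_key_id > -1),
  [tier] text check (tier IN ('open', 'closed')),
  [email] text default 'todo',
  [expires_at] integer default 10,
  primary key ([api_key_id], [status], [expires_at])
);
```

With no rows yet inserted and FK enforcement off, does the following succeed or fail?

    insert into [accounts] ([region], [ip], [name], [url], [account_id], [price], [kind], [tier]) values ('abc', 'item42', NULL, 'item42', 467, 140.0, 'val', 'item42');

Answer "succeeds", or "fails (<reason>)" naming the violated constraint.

name is explicitly set to NULL, but name is declared NOT NULL.

fails (NOT NULL on name)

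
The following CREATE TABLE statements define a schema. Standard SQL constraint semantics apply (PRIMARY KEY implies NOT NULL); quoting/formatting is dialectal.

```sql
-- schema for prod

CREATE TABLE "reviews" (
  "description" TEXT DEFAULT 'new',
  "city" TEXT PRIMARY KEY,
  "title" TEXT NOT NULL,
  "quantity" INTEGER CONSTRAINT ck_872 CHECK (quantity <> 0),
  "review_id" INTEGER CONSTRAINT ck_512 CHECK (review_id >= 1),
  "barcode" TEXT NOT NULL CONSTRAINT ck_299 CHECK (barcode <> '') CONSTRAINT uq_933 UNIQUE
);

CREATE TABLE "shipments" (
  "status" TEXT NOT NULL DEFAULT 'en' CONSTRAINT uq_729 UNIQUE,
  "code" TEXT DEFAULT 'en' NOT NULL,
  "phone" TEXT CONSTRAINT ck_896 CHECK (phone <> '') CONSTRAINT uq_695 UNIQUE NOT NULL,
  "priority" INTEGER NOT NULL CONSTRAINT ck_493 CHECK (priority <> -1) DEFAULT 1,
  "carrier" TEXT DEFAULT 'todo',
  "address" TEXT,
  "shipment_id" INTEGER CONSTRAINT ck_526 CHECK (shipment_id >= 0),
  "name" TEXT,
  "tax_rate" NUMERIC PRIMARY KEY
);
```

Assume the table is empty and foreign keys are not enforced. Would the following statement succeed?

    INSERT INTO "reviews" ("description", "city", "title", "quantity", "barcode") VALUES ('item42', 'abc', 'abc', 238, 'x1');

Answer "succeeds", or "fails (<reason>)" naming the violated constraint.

NOT NULL columns: barcode is supplied; city is supplied; title is supplied.
CHECK constraints: 238 satisfies (quantity <> 0); 'x1' satisfies (barcode <> '').
No constraint is violated.

succeeds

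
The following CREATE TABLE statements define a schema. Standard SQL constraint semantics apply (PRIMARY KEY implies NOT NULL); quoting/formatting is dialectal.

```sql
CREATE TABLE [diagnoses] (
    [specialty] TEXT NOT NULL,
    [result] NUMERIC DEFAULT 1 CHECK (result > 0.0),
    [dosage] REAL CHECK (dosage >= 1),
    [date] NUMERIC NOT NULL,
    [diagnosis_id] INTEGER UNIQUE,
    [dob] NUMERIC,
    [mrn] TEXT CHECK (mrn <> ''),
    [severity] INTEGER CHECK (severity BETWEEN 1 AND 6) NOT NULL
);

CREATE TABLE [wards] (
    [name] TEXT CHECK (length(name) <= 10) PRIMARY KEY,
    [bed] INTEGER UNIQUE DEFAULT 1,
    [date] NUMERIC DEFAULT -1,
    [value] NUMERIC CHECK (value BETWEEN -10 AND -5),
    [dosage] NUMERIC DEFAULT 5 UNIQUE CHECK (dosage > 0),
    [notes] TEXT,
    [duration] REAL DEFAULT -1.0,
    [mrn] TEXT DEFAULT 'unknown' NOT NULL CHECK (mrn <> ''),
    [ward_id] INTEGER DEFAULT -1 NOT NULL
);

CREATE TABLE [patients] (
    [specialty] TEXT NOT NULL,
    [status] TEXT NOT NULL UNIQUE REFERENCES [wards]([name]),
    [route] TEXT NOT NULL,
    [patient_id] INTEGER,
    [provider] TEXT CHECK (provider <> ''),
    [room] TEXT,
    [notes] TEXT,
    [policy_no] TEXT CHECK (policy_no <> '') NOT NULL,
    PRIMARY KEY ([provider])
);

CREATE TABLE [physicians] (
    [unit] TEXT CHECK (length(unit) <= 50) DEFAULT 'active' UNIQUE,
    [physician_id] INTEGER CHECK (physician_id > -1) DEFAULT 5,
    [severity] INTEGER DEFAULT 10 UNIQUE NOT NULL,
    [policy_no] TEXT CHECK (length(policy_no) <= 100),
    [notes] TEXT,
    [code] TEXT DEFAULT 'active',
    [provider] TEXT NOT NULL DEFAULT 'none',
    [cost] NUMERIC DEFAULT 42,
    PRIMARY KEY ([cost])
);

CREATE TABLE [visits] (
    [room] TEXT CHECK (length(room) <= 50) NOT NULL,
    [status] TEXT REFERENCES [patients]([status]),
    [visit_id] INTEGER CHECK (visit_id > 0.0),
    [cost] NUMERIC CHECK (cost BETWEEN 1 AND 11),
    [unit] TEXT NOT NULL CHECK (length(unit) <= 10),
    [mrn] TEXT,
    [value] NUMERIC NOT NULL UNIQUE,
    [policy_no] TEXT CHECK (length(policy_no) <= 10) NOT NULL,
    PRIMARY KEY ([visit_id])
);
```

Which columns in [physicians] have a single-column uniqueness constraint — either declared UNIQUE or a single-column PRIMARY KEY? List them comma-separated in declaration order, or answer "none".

- unit: declared UNIQUE → unique.
- physician_id: no UNIQUE or single-column PK constraint.
- severity: declared UNIQUE → unique.
- policy_no: no UNIQUE or single-column PK constraint.
- notes: no UNIQUE or single-column PK constraint.
- code: no UNIQUE or single-column PK constraint.
- provider: no UNIQUE or single-column PK constraint.
- cost: single-column PRIMARY KEY → unique.

unit, severity, cost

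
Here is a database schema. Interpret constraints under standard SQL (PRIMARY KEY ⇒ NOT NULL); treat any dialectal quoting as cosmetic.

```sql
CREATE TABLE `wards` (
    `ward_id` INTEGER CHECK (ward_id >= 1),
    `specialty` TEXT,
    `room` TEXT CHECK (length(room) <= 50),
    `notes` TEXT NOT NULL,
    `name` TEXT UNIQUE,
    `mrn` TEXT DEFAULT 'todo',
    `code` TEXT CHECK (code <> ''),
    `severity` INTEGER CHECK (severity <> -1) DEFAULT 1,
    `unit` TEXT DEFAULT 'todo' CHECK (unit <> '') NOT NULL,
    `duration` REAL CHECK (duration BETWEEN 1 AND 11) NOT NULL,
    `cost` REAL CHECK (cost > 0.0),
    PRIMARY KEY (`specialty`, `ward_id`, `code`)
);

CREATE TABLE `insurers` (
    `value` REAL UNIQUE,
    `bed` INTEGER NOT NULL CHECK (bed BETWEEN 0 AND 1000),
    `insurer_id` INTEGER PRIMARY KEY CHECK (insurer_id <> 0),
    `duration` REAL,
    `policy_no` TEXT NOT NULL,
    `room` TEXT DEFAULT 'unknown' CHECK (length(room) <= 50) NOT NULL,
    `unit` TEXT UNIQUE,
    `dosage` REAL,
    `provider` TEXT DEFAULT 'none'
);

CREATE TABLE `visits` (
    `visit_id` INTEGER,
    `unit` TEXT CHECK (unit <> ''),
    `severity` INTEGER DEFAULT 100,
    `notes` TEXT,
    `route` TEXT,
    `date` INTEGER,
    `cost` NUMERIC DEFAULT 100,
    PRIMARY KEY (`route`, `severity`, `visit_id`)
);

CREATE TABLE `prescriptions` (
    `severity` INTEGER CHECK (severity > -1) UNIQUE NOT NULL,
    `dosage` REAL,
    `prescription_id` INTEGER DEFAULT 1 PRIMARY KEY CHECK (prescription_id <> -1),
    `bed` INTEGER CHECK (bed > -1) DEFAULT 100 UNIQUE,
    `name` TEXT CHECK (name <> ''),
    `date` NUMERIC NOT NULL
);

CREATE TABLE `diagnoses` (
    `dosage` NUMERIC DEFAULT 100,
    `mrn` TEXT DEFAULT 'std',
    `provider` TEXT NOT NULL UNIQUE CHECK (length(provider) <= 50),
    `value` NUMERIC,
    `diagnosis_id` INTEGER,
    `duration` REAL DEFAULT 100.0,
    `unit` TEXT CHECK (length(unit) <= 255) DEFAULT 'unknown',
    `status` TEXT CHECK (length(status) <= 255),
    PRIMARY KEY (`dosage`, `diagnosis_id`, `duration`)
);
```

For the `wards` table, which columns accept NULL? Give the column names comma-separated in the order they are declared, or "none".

- ward_id: part of the PRIMARY KEY, which implies NOT NULL → not nullable.
- specialty: part of the PRIMARY KEY, which implies NOT NULL → not nullable.
- room: CHECK does not forbid NULL (a CHECK constraint passes when its expression is NULL) → nullable.
- notes: declared NOT NULL → not nullable.
- name: UNIQUE does not imply NOT NULL → nullable.
- mrn: DEFAULT only fills an omitted column; an explicit NULL is still allowed → nullable.
- code: part of the PRIMARY KEY, which implies NOT NULL → not nullable.
- severity: CHECK does not forbid NULL (a CHECK constraint passes when its expression is NULL) → nullable.
- unit: declared NOT NULL → not nullable.
- duration: declared NOT NULL → not nullable.
- cost: CHECK does not forbid NULL (a CHECK constraint passes when its expression is NULL) → nullable.

room, name, mrn, severity, cost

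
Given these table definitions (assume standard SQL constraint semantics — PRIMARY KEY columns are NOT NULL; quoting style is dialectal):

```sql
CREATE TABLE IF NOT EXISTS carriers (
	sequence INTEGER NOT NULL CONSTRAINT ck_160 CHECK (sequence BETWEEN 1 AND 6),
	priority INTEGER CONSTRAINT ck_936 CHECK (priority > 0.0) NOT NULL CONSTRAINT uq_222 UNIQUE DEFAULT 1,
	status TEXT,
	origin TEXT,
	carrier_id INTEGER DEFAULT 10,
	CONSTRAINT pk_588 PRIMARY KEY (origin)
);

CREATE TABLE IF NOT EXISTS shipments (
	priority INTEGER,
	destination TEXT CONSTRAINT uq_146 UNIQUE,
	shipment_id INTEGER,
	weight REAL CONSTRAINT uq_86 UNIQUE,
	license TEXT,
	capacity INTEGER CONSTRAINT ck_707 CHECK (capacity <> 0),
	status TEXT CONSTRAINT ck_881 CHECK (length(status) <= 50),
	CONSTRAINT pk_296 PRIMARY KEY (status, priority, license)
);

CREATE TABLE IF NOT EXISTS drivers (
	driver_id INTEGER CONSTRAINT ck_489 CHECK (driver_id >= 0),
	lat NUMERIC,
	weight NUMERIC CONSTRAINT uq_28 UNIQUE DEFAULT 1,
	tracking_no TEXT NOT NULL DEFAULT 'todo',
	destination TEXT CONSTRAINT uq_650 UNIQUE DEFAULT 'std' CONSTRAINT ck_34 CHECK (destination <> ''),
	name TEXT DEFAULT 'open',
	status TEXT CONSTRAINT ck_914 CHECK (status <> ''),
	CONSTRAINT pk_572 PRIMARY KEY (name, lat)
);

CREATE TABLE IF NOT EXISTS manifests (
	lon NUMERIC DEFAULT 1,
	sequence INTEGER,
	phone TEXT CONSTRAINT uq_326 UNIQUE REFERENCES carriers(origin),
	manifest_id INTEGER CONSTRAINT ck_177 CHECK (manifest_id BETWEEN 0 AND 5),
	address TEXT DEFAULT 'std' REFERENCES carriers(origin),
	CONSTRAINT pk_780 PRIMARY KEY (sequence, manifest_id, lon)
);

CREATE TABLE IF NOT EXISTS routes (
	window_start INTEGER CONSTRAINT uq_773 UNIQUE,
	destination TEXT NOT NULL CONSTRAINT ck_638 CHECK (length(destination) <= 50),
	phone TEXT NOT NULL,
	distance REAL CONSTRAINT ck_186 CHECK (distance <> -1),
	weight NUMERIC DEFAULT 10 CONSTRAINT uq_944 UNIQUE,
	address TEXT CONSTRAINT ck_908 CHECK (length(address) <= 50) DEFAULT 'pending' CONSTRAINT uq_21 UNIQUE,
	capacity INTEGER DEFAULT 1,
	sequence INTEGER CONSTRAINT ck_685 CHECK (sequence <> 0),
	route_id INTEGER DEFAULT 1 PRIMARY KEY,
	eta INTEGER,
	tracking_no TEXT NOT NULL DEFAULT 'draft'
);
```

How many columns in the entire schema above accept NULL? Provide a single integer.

19

carriers: 2 nullable (status, carrier_id — PK (origin) and explicit NOT NULL columns excluded).
shipments: 4 nullable (destination, shipment_id, weight, capacity — PK (status, priority, license) and explicit NOT NULL columns excluded).
drivers: 4 nullable (driver_id, weight, destination, status — PK (name, lat) and explicit NOT NULL columns excluded).
manifests: 2 nullable (phone, address — PK (sequence, manifest_id, lon) and explicit NOT NULL columns excluded).
routes: 7 nullable (window_start, distance, weight, address, capacity, sequence, eta — PK (route_id) and explicit NOT NULL columns excluded).
Total: 2 + 4 + 4 + 2 + 7 = 19.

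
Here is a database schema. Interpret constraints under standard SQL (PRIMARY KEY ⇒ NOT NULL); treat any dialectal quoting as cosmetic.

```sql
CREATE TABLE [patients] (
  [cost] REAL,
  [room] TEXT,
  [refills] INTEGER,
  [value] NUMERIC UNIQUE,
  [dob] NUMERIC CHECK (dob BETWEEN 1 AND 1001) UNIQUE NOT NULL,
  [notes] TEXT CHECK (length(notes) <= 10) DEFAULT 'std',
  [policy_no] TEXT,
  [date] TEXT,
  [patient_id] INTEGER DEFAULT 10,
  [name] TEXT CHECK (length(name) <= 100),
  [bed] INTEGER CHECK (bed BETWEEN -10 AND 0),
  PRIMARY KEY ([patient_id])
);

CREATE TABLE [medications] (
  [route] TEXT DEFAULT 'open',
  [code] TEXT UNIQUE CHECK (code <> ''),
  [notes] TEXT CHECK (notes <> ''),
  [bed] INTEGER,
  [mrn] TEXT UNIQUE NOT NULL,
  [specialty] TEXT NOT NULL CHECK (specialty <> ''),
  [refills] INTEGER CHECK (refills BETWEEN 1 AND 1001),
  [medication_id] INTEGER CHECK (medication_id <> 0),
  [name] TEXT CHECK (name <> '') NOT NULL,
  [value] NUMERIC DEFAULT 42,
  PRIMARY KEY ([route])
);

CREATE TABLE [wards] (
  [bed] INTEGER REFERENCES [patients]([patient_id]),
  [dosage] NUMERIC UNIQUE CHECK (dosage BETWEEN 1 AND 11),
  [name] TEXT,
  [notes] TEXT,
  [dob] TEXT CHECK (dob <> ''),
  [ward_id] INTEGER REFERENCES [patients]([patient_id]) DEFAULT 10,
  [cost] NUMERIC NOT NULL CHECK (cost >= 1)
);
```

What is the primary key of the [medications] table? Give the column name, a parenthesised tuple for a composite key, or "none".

route is declared PRIMARY KEY as a table-level PRIMARY KEY clause.

route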